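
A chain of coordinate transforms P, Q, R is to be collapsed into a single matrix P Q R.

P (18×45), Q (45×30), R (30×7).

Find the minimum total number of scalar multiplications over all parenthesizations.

15120

Order (P (Q R)): (Q R): 45×30 by 30×7 → 45×7, cost 45·30·7 = 9450; (P (Q R)): 18×45 by 45×7 → 18×7, cost 18·45·7 = 5670; cumulative 15120. Total 15120.
Order ((P Q) R): (P Q): 18×45 by 45×30 → 18×30, cost 18·45·30 = 24300; ((P Q) R): 18×30 by 30×7 → 18×7, cost 18·30·7 = 3780; cumulative 28080. Total 28080.
Minimum: 15120.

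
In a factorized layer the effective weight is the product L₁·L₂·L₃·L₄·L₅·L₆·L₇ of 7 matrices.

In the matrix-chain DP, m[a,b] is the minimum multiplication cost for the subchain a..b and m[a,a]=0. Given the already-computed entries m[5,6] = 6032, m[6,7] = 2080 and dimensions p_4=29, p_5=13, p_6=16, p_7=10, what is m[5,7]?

m[5,7] = min over k∈[5,6] of m[5,k]+m[k+1,7]+p_{4}·p_k·p_{7}.
k=5: 0 + 2080 + 29·13·10 = 5850; k=6: 6032 + 0 + 29·16·10 = 10672.
Minimum: 5850 at k=5.

5850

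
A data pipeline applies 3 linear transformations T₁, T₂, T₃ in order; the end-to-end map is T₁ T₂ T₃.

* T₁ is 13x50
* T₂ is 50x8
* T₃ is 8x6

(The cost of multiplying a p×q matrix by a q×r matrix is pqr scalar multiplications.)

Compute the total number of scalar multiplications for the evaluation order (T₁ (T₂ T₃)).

(T₂ T₃): 50×8 by 8×6 → 50×6, cost 50·8·6 = 2400
(T₁ (T₂ T₃)): 13×50 by 50×6 → 13×6, cost 13·50·6 = 3900; cumulative 6300
Total: 6300 scalar multiplications.

6300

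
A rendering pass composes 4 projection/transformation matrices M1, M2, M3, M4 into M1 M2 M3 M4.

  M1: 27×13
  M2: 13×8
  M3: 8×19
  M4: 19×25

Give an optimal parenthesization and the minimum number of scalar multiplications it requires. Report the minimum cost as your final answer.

Adjacent pairs: M1M2 = 27·13·8 = 2808; M2M3 = 13·8·19 = 1976; M3M4 = 8·19·25 = 3800.
Length 3: M1..M3: k=1: 0+1976+27·13·19=8645; k=2: 2808+0+27·8·19=6912 → min 6912 | M2..M4: k=2: 0+3800+13·8·25=6400; k=3: 1976+0+13·19·25=8151 → min 6400.
Length 4: M1..M4: k=1: 0+6400+27·13·25=15175; k=2: 2808+3800+27·8·25=12008; k=3: 6912+0+27·19·25=19737 → min 12008.
Optimal parenthesization: ((M1 M2) (M3 M4)) with cost 12008.

12008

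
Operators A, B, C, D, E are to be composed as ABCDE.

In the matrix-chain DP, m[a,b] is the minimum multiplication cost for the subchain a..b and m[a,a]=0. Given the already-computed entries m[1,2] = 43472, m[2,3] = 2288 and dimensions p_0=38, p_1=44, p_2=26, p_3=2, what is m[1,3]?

m[1,3] = min over k∈[1,2] of m[1,k]+m[k+1,3]+p_{0}·p_k·p_{3}.
k=1: 0 + 2288 + 38·44·2 = 5632; k=2: 43472 + 0 + 38·26·2 = 45448.
Minimum: 5632 at k=1.

5632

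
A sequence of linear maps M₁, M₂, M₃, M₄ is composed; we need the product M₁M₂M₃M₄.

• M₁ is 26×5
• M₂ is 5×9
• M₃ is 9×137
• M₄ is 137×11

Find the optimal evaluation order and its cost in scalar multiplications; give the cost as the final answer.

15130

Adjacent pairs: M₁M₂ = 26·5·9 = 1170; M₂M₃ = 5·9·137 = 6165; M₃M₄ = 9·137·11 = 13563.
Length 3: M₁..M₃: k=1: 0+6165+26·5·137=23975; k=2: 1170+0+26·9·137=33228 → min 23975 | M₂..M₄: k=2: 0+13563+5·9·11=14058; k=3: 6165+0+5·137·11=13700 → min 13700.
Length 4: M₁..M₄: k=1: 0+13700+26·5·11=15130; k=2: 1170+13563+26·9·11=17307; k=3: 23975+0+26·137·11=63157 → min 15130.
Optimal parenthesization: (M₁((M₂M₃)M₄)) with cost 15130.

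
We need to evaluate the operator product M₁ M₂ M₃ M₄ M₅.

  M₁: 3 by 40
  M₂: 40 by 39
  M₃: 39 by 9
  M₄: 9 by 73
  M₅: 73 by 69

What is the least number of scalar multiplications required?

Adjacent pairs: M₁M₂ = 3·40·39 = 4680; M₂M₃ = 40·39·9 = 14040; M₃M₄ = 39·9·73 = 25623; M₄M₅ = 9·73·69 = 45333.
Length 3: M₁..M₃: k=1: 0+14040+3·40·9=15120; k=2: 4680+0+3·39·9=5733 → min 5733 | M₂..M₄: k=2: 0+25623+40·39·73=139503; k=3: 14040+0+40·9·73=40320 → min 40320 | M₃..M₅: k=3: 0+45333+39·9·69=69552; k=4: 25623+0+39·73·69=222066 → min 69552.
Length 4: M₁..M₄: k=1: 0+40320+3·40·73=49080; k=2: 4680+25623+3·39·73=38844; k=3: 5733+0+3·9·73=7704 → min 7704 | M₂..M₅: k=2: 0+69552+40·39·69=177192; k=3: 14040+45333+40·9·69=84213; k=4: 40320+0+40·73·69=241800 → min 84213.
Length 5: M₁..M₅: k=1: 0+84213+3·40·69=92493; k=2: 4680+69552+3·39·69=82305; k=3: 5733+45333+3·9·69=52929; k=4: 7704+0+3·73·69=22815 → min 22815.
Optimal order: ((((M₁ M₂) M₃) M₄) M₅) with cost 22815.

22815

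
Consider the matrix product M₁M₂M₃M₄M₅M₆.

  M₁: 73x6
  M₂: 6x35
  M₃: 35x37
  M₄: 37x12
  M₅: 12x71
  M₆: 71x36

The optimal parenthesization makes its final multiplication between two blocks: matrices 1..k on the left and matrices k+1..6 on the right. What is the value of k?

1

Adjacent pairs: M₁M₂ = 73·6·35 = 15330; M₂M₃ = 6·35·37 = 7770; M₃M₄ = 35·37·12 = 15540; M₄M₅ = 37·12·71 = 31524; M₅M₆ = 12·71·36 = 30672.
Length 3: M₁..M₃: k=1: 0+7770+73·6·37=23976; k=2: 15330+0+73·35·37=109865 → min 23976 | M₂..M₄: k=2: 0+15540+6·35·12=18060; k=3: 7770+0+6·37·12=10434 → min 10434 | M₃..M₅: k=3: 0+31524+35·37·71=123469; k=4: 15540+0+35·12·71=45360 → min 45360 | M₄..M₆: k=4: 0+30672+37·12·36=46656; k=5: 31524+0+37·71·36=126096 → min 46656.
Length 4: M₁..M₄: k=1: 0+10434+73·6·12=15690; k=2: 15330+15540+73·35·12=61530; k=3: 23976+0+73·37·12=56388 → min 15690 | M₂..M₅: k=2: 0+45360+6·35·71=60270; k=3: 7770+31524+6·37·71=55056; k=4: 10434+0+6·12·71=15546 → min 15546 | M₃..M₆: k=3: 0+46656+35·37·36=93276; k=4: 15540+30672+35·12·36=61332; k=5: 45360+0+35·71·36=134820 → min 61332.
Length 5: M₁..M₅: k=1: 0+15546+73·6·71=46644; k=2: 15330+45360+73·35·71=242095; k=3: 23976+31524+73·37·71=247271; k=4: 15690+0+73·12·71=77886 → min 46644 | M₂..M₆: k=2: 0+61332+6·35·36=68892; k=3: 7770+46656+6·37·36=62418; k=4: 10434+30672+6·12·36=43698; k=5: 15546+0+6·71·36=30882 → min 30882.
Top-level splits: k=1: (M₁..M₁)·(M₂..M₆) → 0+30882+73·6·36 = 46650; k=2: (M₁..M₂)·(M₃..M₆) → 15330+61332+73·35·36 = 168642; k=3: (M₁..M₃)·(M₄..M₆) → 23976+46656+73·37·36 = 167868; k=4: (M₁..M₄)·(M₅..M₆) → 15690+30672+73·12·36 = 77898; k=5: (M₁..M₅)·(M₆..M₆) → 46644+0+73·71·36 = 233232.
Best split is after M₁, i.e. k = 1.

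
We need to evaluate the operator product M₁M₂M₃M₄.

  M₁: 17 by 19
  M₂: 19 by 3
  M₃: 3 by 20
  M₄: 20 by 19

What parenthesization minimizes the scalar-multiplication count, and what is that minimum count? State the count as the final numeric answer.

Adjacent pairs: M₁M₂ = 17·19·3 = 969; M₂M₃ = 19·3·20 = 1140; M₃M₄ = 3·20·19 = 1140.
Length 3: M₁..M₃: k=1: 0+1140+17·19·20=7600; k=2: 969+0+17·3·20=1989 → min 1989 | M₂..M₄: k=2: 0+1140+19·3·19=2223; k=3: 1140+0+19·20·19=8360 → min 2223.
Length 4: M₁..M₄: k=1: 0+2223+17·19·19=8360; k=2: 969+1140+17·3·19=3078; k=3: 1989+0+17·20·19=8449 → min 3078.
Optimal parenthesization: ((M₁M₂)(M₃M₄)) with cost 3078.

3078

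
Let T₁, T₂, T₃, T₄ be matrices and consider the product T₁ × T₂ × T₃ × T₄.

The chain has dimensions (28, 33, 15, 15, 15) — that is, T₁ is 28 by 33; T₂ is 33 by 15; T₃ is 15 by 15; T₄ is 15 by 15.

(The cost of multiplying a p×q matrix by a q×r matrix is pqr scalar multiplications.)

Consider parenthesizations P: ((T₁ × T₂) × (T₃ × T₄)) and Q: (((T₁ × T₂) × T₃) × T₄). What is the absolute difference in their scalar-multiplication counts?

2925

Order P = ((T₁ × T₂) × (T₃ × T₄)): (T₁ × T₂): 28×33 by 33×15 → 28×15, cost 28·33·15 = 13860; (T₃ × T₄): 15×15 by 15×15 → 15×15, cost 15·15·15 = 3375; ((T₁ × T₂) × (T₃ × T₄)): 28×15 by 15×15 → 28×15, cost 28·15·15 = 6300; cumulative 23535. Total 23535.
Order Q = (((T₁ × T₂) × T₃) × T₄): (T₁ × T₂): 28×33 by 33×15 → 28×15, cost 28·33·15 = 13860; ((T₁ × T₂) × T₃): 28×15 by 15×15 → 28×15, cost 28·15·15 = 6300; cumulative 20160; (((T₁ × T₂) × T₃) × T₄): 28×15 by 15×15 → 28×15, cost 28·15·15 = 6300; cumulative 26460. Total 26460.
Difference: |23535 − 26460| = 2925.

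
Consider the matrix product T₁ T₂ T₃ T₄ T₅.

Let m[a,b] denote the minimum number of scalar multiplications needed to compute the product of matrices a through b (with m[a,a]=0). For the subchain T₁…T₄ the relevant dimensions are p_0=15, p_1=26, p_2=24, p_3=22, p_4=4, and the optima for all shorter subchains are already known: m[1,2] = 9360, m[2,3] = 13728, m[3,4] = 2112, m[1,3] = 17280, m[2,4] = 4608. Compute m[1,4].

m[1,4] = min over k∈[1,3] of m[1,k]+m[k+1,4]+p_{0}·p_k·p_{4}.
k=1: 0 + 4608 + 15·26·4 = 6168; k=2: 9360 + 2112 + 15·24·4 = 12912; k=3: 17280 + 0 + 15·22·4 = 18600.
Minimum: 6168 at k=1.

6168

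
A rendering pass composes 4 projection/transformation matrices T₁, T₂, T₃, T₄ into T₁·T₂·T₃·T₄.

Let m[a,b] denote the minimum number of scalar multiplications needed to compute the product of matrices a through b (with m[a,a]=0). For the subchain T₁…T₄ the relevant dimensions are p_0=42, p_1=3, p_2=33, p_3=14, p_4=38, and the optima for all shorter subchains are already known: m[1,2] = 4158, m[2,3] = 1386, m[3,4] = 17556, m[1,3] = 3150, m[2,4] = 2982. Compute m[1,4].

m[1,4] = min over k∈[1,3] of m[1,k]+m[k+1,4]+p_{0}·p_k·p_{4}.
k=1: 0 + 2982 + 42·3·38 = 7770; k=2: 4158 + 17556 + 42·33·38 = 74382; k=3: 3150 + 0 + 42·14·38 = 25494.
Minimum: 7770 at k=1.

7770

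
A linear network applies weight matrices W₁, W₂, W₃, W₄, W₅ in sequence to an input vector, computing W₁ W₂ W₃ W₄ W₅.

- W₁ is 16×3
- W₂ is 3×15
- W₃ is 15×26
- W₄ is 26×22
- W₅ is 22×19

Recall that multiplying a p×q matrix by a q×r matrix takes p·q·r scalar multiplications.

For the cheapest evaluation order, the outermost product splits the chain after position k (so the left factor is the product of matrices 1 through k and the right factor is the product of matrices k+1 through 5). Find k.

Adjacent pairs: W₁W₂ = 16·3·15 = 720; W₂W₃ = 3·15·26 = 1170; W₃W₄ = 15·26·22 = 8580; W₄W₅ = 26·22·19 = 10868.
Length 3: W₁..W₃: k=1: 0+1170+16·3·26=2418; k=2: 720+0+16·15·26=6960 → min 2418 | W₂..W₄: k=2: 0+8580+3·15·22=9570; k=3: 1170+0+3·26·22=2886 → min 2886 | W₃..W₅: k=3: 0+10868+15·26·19=18278; k=4: 8580+0+15·22·19=14850 → min 14850.
Length 4: W₁..W₄: k=1: 0+2886+16·3·22=3942; k=2: 720+8580+16·15·22=14580; k=3: 2418+0+16·26·22=11570 → min 3942 | W₂..W₅: k=2: 0+14850+3·15·19=15705; k=3: 1170+10868+3·26·19=13520; k=4: 2886+0+3·22·19=4140 → min 4140.
Top-level splits: k=1: (W₁..W₁)·(W₂..W₅) → 0+4140+16·3·19 = 5052; k=2: (W₁..W₂)·(W₃..W₅) → 720+14850+16·15·19 = 20130; k=3: (W₁..W₃)·(W₄..W₅) → 2418+10868+16·26·19 = 21190; k=4: (W₁..W₄)·(W₅..W₅) → 3942+0+16·22·19 = 10630.
Best split is after W₁, i.e. k = 1.

1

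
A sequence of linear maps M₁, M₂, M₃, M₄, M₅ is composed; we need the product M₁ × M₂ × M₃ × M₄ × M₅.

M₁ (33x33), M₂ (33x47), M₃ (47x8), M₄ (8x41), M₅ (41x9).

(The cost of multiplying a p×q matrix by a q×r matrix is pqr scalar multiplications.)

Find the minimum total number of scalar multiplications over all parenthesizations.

Adjacent pairs: M₁M₂ = 33·33·47 = 51183; M₂M₃ = 33·47·8 = 12408; M₃M₄ = 47·8·41 = 15416; M₄M₅ = 8·41·9 = 2952.
Length 3: M₁..M₃: k=1: 0+12408+33·33·8=21120; k=2: 51183+0+33·47·8=63591 → min 21120 | M₂..M₄: k=2: 0+15416+33·47·41=79007; k=3: 12408+0+33·8·41=23232 → min 23232 | M₃..M₅: k=3: 0+2952+47·8·9=6336; k=4: 15416+0+47·41·9=32759 → min 6336.
Length 4: M₁..M₄: k=1: 0+23232+33·33·41=67881; k=2: 51183+15416+33·47·41=130190; k=3: 21120+0+33·8·41=31944 → min 31944 | M₂..M₅: k=2: 0+6336+33·47·9=20295; k=3: 12408+2952+33·8·9=17736; k=4: 23232+0+33·41·9=35409 → min 17736.
Length 5: M₁..M₅: k=1: 0+17736+33·33·9=27537; k=2: 51183+6336+33·47·9=71478; k=3: 21120+2952+33·8·9=26448; k=4: 31944+0+33·41·9=44121 → min 26448.
Optimal order: ((M₁ × (M₂ × M₃)) × (M₄ × M₅)) with cost 26448.

26448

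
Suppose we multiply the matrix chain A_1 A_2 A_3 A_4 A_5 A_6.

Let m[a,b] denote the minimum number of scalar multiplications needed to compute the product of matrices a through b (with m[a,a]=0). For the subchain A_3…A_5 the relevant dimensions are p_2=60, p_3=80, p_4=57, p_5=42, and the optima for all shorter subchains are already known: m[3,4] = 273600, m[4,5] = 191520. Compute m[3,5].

393120

m[3,5] = min over k∈[3,4] of m[3,k]+m[k+1,5]+p_{2}·p_k·p_{5}.
k=3: 0 + 191520 + 60·80·42 = 393120; k=4: 273600 + 0 + 60·57·42 = 417240.
Minimum: 393120 at k=3.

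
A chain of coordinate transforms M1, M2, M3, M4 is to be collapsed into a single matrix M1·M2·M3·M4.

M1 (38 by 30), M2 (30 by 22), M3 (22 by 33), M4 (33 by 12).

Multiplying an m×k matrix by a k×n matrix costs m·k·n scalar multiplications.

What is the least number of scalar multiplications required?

Adjacent pairs: M1M2 = 38·30·22 = 25080; M2M3 = 30·22·33 = 21780; M3M4 = 22·33·12 = 8712.
Length 3: M1..M3: k=1: 0+21780+38·30·33=59400; k=2: 25080+0+38·22·33=52668 → min 52668 | M2..M4: k=2: 0+8712+30·22·12=16632; k=3: 21780+0+30·33·12=33660 → min 16632.
Length 4: M1..M4: k=1: 0+16632+38·30·12=30312; k=2: 25080+8712+38·22·12=43824; k=3: 52668+0+38·33·12=67716 → min 30312.
Optimal order: (M1·(M2·(M3·M4))) with cost 30312.

30312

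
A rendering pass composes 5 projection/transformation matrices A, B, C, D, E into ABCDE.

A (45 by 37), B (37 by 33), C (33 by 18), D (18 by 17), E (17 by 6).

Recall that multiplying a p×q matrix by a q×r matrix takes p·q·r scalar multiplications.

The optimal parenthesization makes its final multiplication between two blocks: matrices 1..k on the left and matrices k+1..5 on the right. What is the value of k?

Adjacent pairs: AB = 45·37·33 = 54945; BC = 37·33·18 = 21978; CD = 33·18·17 = 10098; DE = 18·17·6 = 1836.
Length 3: A..C: k=1: 0+21978+45·37·18=51948; k=2: 54945+0+45·33·18=81675 → min 51948 | B..D: k=2: 0+10098+37·33·17=30855; k=3: 21978+0+37·18·17=33300 → min 30855 | C..E: k=3: 0+1836+33·18·6=5400; k=4: 10098+0+33·17·6=13464 → min 5400.
Length 4: A..D: k=1: 0+30855+45·37·17=59160; k=2: 54945+10098+45·33·17=90288; k=3: 51948+0+45·18·17=65718 → min 59160 | B..E: k=2: 0+5400+37·33·6=12726; k=3: 21978+1836+37·18·6=27810; k=4: 30855+0+37·17·6=34629 → min 12726.
Top-level splits: k=1: (A..A)·(B..E) → 0+12726+45·37·6 = 22716; k=2: (A..B)·(C..E) → 54945+5400+45·33·6 = 69255; k=3: (A..C)·(D..E) → 51948+1836+45·18·6 = 58644; k=4: (A..D)·(E..E) → 59160+0+45·17·6 = 63750.
Best split is after A, i.e. k = 1.

1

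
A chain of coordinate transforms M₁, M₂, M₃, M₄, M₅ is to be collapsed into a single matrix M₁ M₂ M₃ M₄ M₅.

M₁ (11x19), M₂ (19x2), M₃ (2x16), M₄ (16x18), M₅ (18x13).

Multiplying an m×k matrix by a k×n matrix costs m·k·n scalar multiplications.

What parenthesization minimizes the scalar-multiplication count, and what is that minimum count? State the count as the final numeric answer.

1748

Adjacent pairs: M₁M₂ = 11·19·2 = 418; M₂M₃ = 19·2·16 = 608; M₃M₄ = 2·16·18 = 576; M₄M₅ = 16·18·13 = 3744.
Length 3: M₁..M₃: k=1: 0+608+11·19·16=3952; k=2: 418+0+11·2·16=770 → min 770 | M₂..M₄: k=2: 0+576+19·2·18=1260; k=3: 608+0+19·16·18=6080 → min 1260 | M₃..M₅: k=3: 0+3744+2·16·13=4160; k=4: 576+0+2·18·13=1044 → min 1044.
Length 4: M₁..M₄: k=1: 0+1260+11·19·18=5022; k=2: 418+576+11·2·18=1390; k=3: 770+0+11·16·18=3938 → min 1390 | M₂..M₅: k=2: 0+1044+19·2·13=1538; k=3: 608+3744+19·16·13=8304; k=4: 1260+0+19·18·13=5706 → min 1538.
Length 5: M₁..M₅: k=1: 0+1538+11·19·13=4255; k=2: 418+1044+11·2·13=1748; k=3: 770+3744+11·16·13=6802; k=4: 1390+0+11·18·13=3964 → min 1748.
Optimal parenthesization: ((M₁ M₂) ((M₃ M₄) M₅)) with cost 1748.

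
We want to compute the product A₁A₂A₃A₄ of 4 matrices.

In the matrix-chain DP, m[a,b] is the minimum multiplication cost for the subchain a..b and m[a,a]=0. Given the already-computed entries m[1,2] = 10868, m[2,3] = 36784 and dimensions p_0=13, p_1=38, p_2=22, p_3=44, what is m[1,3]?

m[1,3] = min over k∈[1,2] of m[1,k]+m[k+1,3]+p_{0}·p_k·p_{3}.
k=1: 0 + 36784 + 13·38·44 = 58520; k=2: 10868 + 0 + 13·22·44 = 23452.
Minimum: 23452 at k=2.

23452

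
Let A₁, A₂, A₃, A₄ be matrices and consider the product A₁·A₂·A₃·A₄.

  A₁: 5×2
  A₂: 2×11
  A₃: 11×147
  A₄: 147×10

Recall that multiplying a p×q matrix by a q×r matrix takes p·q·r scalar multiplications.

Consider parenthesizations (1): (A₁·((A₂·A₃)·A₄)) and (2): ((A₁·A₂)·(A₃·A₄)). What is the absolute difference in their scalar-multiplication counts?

Order (1) = (A₁·((A₂·A₃)·A₄)): (A₂·A₃): 2×11 by 11×147 → 2×147, cost 2·11·147 = 3234; ((A₂·A₃)·A₄): 2×147 by 147×10 → 2×10, cost 2·147·10 = 2940; cumulative 6174; (A₁·((A₂·A₃)·A₄)): 5×2 by 2×10 → 5×10, cost 5·2·10 = 100; cumulative 6274. Total 6274.
Order (2) = ((A₁·A₂)·(A₃·A₄)): (A₁·A₂): 5×2 by 2×11 → 5×11, cost 5·2·11 = 110; (A₃·A₄): 11×147 by 147×10 → 11×10, cost 11·147·10 = 16170; ((A₁·A₂)·(A₃·A₄)): 5×11 by 11×10 → 5×10, cost 5·11·10 = 550; cumulative 16830. Total 16830.
Difference: |6274 − 16830| = 10556.

10556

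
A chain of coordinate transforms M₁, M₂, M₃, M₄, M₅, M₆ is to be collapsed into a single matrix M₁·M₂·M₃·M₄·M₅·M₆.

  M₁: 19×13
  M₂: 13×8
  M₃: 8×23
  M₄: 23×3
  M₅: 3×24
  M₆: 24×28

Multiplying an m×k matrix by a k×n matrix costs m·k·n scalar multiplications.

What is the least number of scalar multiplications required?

5217

Adjacent pairs: M₁M₂ = 19·13·8 = 1976; M₂M₃ = 13·8·23 = 2392; M₃M₄ = 8·23·3 = 552; M₄M₅ = 23·3·24 = 1656; M₅M₆ = 3·24·28 = 2016.
Length 3: M₁..M₃: k=1: 0+2392+19·13·23=8073; k=2: 1976+0+19·8·23=5472 → min 5472 | M₂..M₄: k=2: 0+552+13·8·3=864; k=3: 2392+0+13·23·3=3289 → min 864 | M₃..M₅: k=3: 0+1656+8·23·24=6072; k=4: 552+0+8·3·24=1128 → min 1128 | M₄..M₆: k=4: 0+2016+23·3·28=3948; k=5: 1656+0+23·24·28=17112 → min 3948.
Length 4: M₁..M₄: k=1: 0+864+19·13·3=1605; k=2: 1976+552+19·8·3=2984; k=3: 5472+0+19·23·3=6783 → min 1605 | M₂..M₅: k=2: 0+1128+13·8·24=3624; k=3: 2392+1656+13·23·24=11224; k=4: 864+0+13·3·24=1800 → min 1800 | M₃..M₆: k=3: 0+3948+8·23·28=9100; k=4: 552+2016+8·3·28=3240; k=5: 1128+0+8·24·28=6504 → min 3240.
Length 5: M₁..M₅: k=1: 0+1800+19·13·24=7728; k=2: 1976+1128+19·8·24=6752; k=3: 5472+1656+19·23·24=17616; k=4: 1605+0+19·3·24=2973 → min 2973 | M₂..M₆: k=2: 0+3240+13·8·28=6152; k=3: 2392+3948+13·23·28=14712; k=4: 864+2016+13·3·28=3972; k=5: 1800+0+13·24·28=10536 → min 3972.
Length 6: M₁..M₆: k=1: 0+3972+19·13·28=10888; k=2: 1976+3240+19·8·28=9472; k=3: 5472+3948+19·23·28=21656; k=4: 1605+2016+19·3·28=5217; k=5: 2973+0+19·24·28=15741 → min 5217.
Optimal order: ((M₁·(M₂·(M₃·M₄)))·(M₅·M₆)) with cost 5217.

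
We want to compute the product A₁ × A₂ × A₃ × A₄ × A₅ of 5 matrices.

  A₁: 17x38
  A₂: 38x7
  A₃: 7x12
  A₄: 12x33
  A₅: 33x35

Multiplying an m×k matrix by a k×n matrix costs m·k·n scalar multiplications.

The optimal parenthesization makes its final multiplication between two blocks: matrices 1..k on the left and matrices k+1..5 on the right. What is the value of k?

Adjacent pairs: A₁A₂ = 17·38·7 = 4522; A₂A₃ = 38·7·12 = 3192; A₃A₄ = 7·12·33 = 2772; A₄A₅ = 12·33·35 = 13860.
Length 3: A₁..A₃: k=1: 0+3192+17·38·12=10944; k=2: 4522+0+17·7·12=5950 → min 5950 | A₂..A₄: k=2: 0+2772+38·7·33=11550; k=3: 3192+0+38·12·33=18240 → min 11550 | A₃..A₅: k=3: 0+13860+7·12·35=16800; k=4: 2772+0+7·33·35=10857 → min 10857.
Length 4: A₁..A₄: k=1: 0+11550+17·38·33=32868; k=2: 4522+2772+17·7·33=11221; k=3: 5950+0+17·12·33=12682 → min 11221 | A₂..A₅: k=2: 0+10857+38·7·35=20167; k=3: 3192+13860+38·12·35=33012; k=4: 11550+0+38·33·35=55440 → min 20167.
Top-level splits: k=1: (A₁..A₁)·(A₂..A₅) → 0+20167+17·38·35 = 42777; k=2: (A₁..A₂)·(A₃..A₅) → 4522+10857+17·7·35 = 19544; k=3: (A₁..A₃)·(A₄..A₅) → 5950+13860+17·12·35 = 26950; k=4: (A₁..A₄)·(A₅..A₅) → 11221+0+17·33·35 = 30856.
Best split is after A₂, i.e. k = 2.

2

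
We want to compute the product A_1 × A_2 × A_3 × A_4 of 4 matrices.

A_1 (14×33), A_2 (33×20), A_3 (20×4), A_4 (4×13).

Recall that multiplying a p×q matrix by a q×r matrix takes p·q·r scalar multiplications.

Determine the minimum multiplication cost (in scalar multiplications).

Adjacent pairs: A_1A_2 = 14·33·20 = 9240; A_2A_3 = 33·20·4 = 2640; A_3A_4 = 20·4·13 = 1040.
Length 3: A_1..A_3: k=1: 0+2640+14·33·4=4488; k=2: 9240+0+14·20·4=10360 → min 4488 | A_2..A_4: k=2: 0+1040+33·20·13=9620; k=3: 2640+0+33·4·13=4356 → min 4356.
Length 4: A_1..A_4: k=1: 0+4356+14·33·13=10362; k=2: 9240+1040+14·20·13=13920; k=3: 4488+0+14·4·13=5216 → min 5216.
Optimal order: ((A_1 × (A_2 × A_3)) × A_4) with cost 5216.

5216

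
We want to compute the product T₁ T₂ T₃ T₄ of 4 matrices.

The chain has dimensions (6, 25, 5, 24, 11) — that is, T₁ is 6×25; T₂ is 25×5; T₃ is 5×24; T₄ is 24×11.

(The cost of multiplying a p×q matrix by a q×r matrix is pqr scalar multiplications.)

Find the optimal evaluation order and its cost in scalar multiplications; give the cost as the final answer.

Adjacent pairs: T₁T₂ = 6·25·5 = 750; T₂T₃ = 25·5·24 = 3000; T₃T₄ = 5·24·11 = 1320.
Length 3: T₁..T₃: k=1: 0+3000+6·25·24=6600; k=2: 750+0+6·5·24=1470 → min 1470 | T₂..T₄: k=2: 0+1320+25·5·11=2695; k=3: 3000+0+25·24·11=9600 → min 2695.
Length 4: T₁..T₄: k=1: 0+2695+6·25·11=4345; k=2: 750+1320+6·5·11=2400; k=3: 1470+0+6·24·11=3054 → min 2400.
Optimal parenthesization: ((T₁ T₂) (T₃ T₄)) with cost 2400.

2400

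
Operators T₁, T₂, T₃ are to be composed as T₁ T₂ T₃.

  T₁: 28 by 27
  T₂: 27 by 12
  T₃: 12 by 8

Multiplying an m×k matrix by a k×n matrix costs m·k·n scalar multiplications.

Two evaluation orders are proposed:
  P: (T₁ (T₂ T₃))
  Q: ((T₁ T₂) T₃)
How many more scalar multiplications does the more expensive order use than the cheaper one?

3120

Order P = (T₁ (T₂ T₃)): (T₂ T₃): 27×12 by 12×8 → 27×8, cost 27·12·8 = 2592; (T₁ (T₂ T₃)): 28×27 by 27×8 → 28×8, cost 28·27·8 = 6048; cumulative 8640. Total 8640.
Order Q = ((T₁ T₂) T₃): (T₁ T₂): 28×27 by 27×12 → 28×12, cost 28·27·12 = 9072; ((T₁ T₂) T₃): 28×12 by 12×8 → 28×8, cost 28·12·8 = 2688; cumulative 11760. Total 11760.
Difference: |8640 − 11760| = 3120.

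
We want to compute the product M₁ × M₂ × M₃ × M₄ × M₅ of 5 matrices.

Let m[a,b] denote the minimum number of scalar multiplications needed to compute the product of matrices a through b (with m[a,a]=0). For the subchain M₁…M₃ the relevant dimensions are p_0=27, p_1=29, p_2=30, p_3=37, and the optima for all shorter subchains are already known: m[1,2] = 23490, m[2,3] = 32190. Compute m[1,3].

53460

m[1,3] = min over k∈[1,2] of m[1,k]+m[k+1,3]+p_{0}·p_k·p_{3}.
k=1: 0 + 32190 + 27·29·37 = 61161; k=2: 23490 + 0 + 27·30·37 = 53460.
Minimum: 53460 at k=2.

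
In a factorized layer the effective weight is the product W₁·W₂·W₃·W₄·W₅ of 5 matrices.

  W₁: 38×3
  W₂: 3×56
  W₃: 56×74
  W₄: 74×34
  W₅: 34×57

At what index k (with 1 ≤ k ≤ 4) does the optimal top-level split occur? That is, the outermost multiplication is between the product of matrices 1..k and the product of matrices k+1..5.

Adjacent pairs: W₁W₂ = 38·3·56 = 6384; W₂W₃ = 3·56·74 = 12432; W₃W₄ = 56·74·34 = 140896; W₄W₅ = 74·34·57 = 143412.
Length 3: W₁..W₃: k=1: 0+12432+38·3·74=20868; k=2: 6384+0+38·56·74=163856 → min 20868 | W₂..W₄: k=2: 0+140896+3·56·34=146608; k=3: 12432+0+3·74·34=19980 → min 19980 | W₃..W₅: k=3: 0+143412+56·74·57=379620; k=4: 140896+0+56·34·57=249424 → min 249424.
Length 4: W₁..W₄: k=1: 0+19980+38·3·34=23856; k=2: 6384+140896+38·56·34=219632; k=3: 20868+0+38·74·34=116476 → min 23856 | W₂..W₅: k=2: 0+249424+3·56·57=259000; k=3: 12432+143412+3·74·57=168498; k=4: 19980+0+3·34·57=25794 → min 25794.
Top-level splits: k=1: (W₁..W₁)·(W₂..W₅) → 0+25794+38·3·57 = 32292; k=2: (W₁..W₂)·(W₃..W₅) → 6384+249424+38·56·57 = 377104; k=3: (W₁..W₃)·(W₄..W₅) → 20868+143412+38·74·57 = 324564; k=4: (W₁..W₄)·(W₅..W₅) → 23856+0+38·34·57 = 97500.
Best split is after W₁, i.e. k = 1.

1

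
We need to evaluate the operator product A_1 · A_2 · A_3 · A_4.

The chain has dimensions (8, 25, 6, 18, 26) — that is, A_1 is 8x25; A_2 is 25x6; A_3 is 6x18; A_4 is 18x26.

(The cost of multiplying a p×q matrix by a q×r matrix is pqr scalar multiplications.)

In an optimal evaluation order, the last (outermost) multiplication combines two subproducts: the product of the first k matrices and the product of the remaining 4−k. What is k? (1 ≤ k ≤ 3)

Adjacent pairs: A_1A_2 = 8·25·6 = 1200; A_2A_3 = 25·6·18 = 2700; A_3A_4 = 6·18·26 = 2808.
Length 3: A_1..A_3: k=1: 0+2700+8·25·18=6300; k=2: 1200+0+8·6·18=2064 → min 2064 | A_2..A_4: k=2: 0+2808+25·6·26=6708; k=3: 2700+0+25·18·26=14400 → min 6708.
Top-level splits: k=1: (A_1..A_1)·(A_2..A_4) → 0+6708+8·25·26 = 11908; k=2: (A_1..A_2)·(A_3..A_4) → 1200+2808+8·6·26 = 5256; k=3: (A_1..A_3)·(A_4..A_4) → 2064+0+8·18·26 = 5808.
Best split is after A_2, i.e. k = 2.

2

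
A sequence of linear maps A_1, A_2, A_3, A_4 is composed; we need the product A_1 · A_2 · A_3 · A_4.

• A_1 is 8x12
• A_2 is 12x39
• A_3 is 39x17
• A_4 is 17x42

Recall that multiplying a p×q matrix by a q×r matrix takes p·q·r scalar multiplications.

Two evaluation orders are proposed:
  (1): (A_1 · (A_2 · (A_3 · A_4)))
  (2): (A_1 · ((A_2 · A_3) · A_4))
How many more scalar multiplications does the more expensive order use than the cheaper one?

30978

Order (1) = (A_1 · (A_2 · (A_3 · A_4))): (A_3 · A_4): 39×17 by 17×42 → 39×42, cost 39·17·42 = 27846; (A_2 · (A_3 · A_4)): 12×39 by 39×42 → 12×42, cost 12·39·42 = 19656; cumulative 47502; (A_1 · (A_2 · (A_3 · A_4))): 8×12 by 12×42 → 8×42, cost 8·12·42 = 4032; cumulative 51534. Total 51534.
Order (2) = (A_1 · ((A_2 · A_3) · A_4)): (A_2 · A_3): 12×39 by 39×17 → 12×17, cost 12·39·17 = 7956; ((A_2 · A_3) · A_4): 12×17 by 17×42 → 12×42, cost 12·17·42 = 8568; cumulative 16524; (A_1 · ((A_2 · A_3) · A_4)): 8×12 by 12×42 → 8×42, cost 8·12·42 = 4032; cumulative 20556. Total 20556.
Difference: |51534 − 20556| = 30978.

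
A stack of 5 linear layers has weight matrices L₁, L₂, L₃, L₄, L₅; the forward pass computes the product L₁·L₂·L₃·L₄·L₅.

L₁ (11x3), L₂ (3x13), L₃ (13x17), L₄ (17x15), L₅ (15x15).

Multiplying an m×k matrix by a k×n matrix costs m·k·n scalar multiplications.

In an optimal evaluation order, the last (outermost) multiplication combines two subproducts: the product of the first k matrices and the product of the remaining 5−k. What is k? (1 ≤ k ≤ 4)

1

Adjacent pairs: L₁L₂ = 11·3·13 = 429; L₂L₃ = 3·13·17 = 663; L₃L₄ = 13·17·15 = 3315; L₄L₅ = 17·15·15 = 3825.
Length 3: L₁..L₃: k=1: 0+663+11·3·17=1224; k=2: 429+0+11·13·17=2860 → min 1224 | L₂..L₄: k=2: 0+3315+3·13·15=3900; k=3: 663+0+3·17·15=1428 → min 1428 | L₃..L₅: k=3: 0+3825+13·17·15=7140; k=4: 3315+0+13·15·15=6240 → min 6240.
Length 4: L₁..L₄: k=1: 0+1428+11·3·15=1923; k=2: 429+3315+11·13·15=5889; k=3: 1224+0+11·17·15=4029 → min 1923 | L₂..L₅: k=2: 0+6240+3·13·15=6825; k=3: 663+3825+3·17·15=5253; k=4: 1428+0+3·15·15=2103 → min 2103.
Top-level splits: k=1: (L₁..L₁)·(L₂..L₅) → 0+2103+11·3·15 = 2598; k=2: (L₁..L₂)·(L₃..L₅) → 429+6240+11·13·15 = 8814; k=3: (L₁..L₃)·(L₄..L₅) → 1224+3825+11·17·15 = 7854; k=4: (L₁..L₄)·(L₅..L₅) → 1923+0+11·15·15 = 4398.
Best split is after L₁, i.e. k = 1.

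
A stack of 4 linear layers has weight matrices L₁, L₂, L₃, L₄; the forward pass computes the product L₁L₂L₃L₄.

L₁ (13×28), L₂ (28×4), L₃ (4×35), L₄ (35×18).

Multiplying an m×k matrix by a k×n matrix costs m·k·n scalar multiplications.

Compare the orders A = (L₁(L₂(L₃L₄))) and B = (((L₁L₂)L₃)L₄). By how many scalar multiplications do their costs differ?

Order A = (L₁(L₂(L₃L₄))): (L₃L₄): 4×35 by 35×18 → 4×18, cost 4·35·18 = 2520; (L₂(L₃L₄)): 28×4 by 4×18 → 28×18, cost 28·4·18 = 2016; cumulative 4536; (L₁(L₂(L₃L₄))): 13×28 by 28×18 → 13×18, cost 13·28·18 = 6552; cumulative 11088. Total 11088.
Order B = (((L₁L₂)L₃)L₄): (L₁L₂): 13×28 by 28×4 → 13×4, cost 13·28·4 = 1456; ((L₁L₂)L₃): 13×4 by 4×35 → 13×35, cost 13·4·35 = 1820; cumulative 3276; (((L₁L₂)L₃)L₄): 13×35 by 35×18 → 13×18, cost 13·35·18 = 8190; cumulative 11466. Total 11466.
Difference: |11088 − 11466| = 378.

378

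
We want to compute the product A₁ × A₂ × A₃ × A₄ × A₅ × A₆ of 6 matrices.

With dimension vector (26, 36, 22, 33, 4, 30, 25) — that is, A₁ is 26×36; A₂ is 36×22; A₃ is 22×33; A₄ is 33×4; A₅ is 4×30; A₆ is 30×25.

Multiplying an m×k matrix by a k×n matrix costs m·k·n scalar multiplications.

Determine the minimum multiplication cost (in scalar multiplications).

Adjacent pairs: A₁A₂ = 26·36·22 = 20592; A₂A₃ = 36·22·33 = 26136; A₃A₄ = 22·33·4 = 2904; A₄A₅ = 33·4·30 = 3960; A₅A₆ = 4·30·25 = 3000.
Length 3: A₁..A₃: k=1: 0+26136+26·36·33=57024; k=2: 20592+0+26·22·33=39468 → min 39468 | A₂..A₄: k=2: 0+2904+36·22·4=6072; k=3: 26136+0+36·33·4=30888 → min 6072 | A₃..A₅: k=3: 0+3960+22·33·30=25740; k=4: 2904+0+22·4·30=5544 → min 5544 | A₄..A₆: k=4: 0+3000+33·4·25=6300; k=5: 3960+0+33·30·25=28710 → min 6300.
Length 4: A₁..A₄: k=1: 0+6072+26·36·4=9816; k=2: 20592+2904+26·22·4=25784; k=3: 39468+0+26·33·4=42900 → min 9816 | A₂..A₅: k=2: 0+5544+36·22·30=29304; k=3: 26136+3960+36·33·30=65736; k=4: 6072+0+36·4·30=10392 → min 10392 | A₃..A₆: k=3: 0+6300+22·33·25=24450; k=4: 2904+3000+22·4·25=8104; k=5: 5544+0+22·30·25=22044 → min 8104.
Length 5: A₁..A₅: k=1: 0+10392+26·36·30=38472; k=2: 20592+5544+26·22·30=43296; k=3: 39468+3960+26·33·30=69168; k=4: 9816+0+26·4·30=12936 → min 12936 | A₂..A₆: k=2: 0+8104+36·22·25=27904; k=3: 26136+6300+36·33·25=62136; k=4: 6072+3000+36·4·25=12672; k=5: 10392+0+36·30·25=37392 → min 12672.
Length 6: A₁..A₆: k=1: 0+12672+26·36·25=36072; k=2: 20592+8104+26·22·25=42996; k=3: 39468+6300+26·33·25=67218; k=4: 9816+3000+26·4·25=15416; k=5: 12936+0+26·30·25=32436 → min 15416.
Optimal order: ((A₁ × (A₂ × (A₃ × A₄))) × (A₅ × A₆)) with cost 15416.

15416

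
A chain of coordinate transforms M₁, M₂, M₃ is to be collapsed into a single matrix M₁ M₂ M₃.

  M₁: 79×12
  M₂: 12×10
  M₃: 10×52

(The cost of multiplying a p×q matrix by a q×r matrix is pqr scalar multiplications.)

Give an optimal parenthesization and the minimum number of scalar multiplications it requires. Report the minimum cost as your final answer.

(M₁ (M₂ M₃)): cost 55536.
((M₁ M₂) M₃): cost 50560.
Optimal: ((M₁ M₂) M₃) with cost 50560.

50560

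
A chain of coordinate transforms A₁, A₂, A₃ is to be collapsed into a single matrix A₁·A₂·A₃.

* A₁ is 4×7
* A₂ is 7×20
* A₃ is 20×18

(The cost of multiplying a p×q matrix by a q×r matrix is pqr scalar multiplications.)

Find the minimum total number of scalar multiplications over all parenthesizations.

Order (A₁·(A₂·A₃)): (A₂·A₃): 7×20 by 20×18 → 7×18, cost 7·20·18 = 2520; (A₁·(A₂·A₃)): 4×7 by 7×18 → 4×18, cost 4·7·18 = 504; cumulative 3024. Total 3024.
Order ((A₁·A₂)·A₃): (A₁·A₂): 4×7 by 7×20 → 4×20, cost 4·7·20 = 560; ((A₁·A₂)·A₃): 4×20 by 20×18 → 4×18, cost 4·20·18 = 1440; cumulative 2000. Total 2000.
Minimum: 2000.

2000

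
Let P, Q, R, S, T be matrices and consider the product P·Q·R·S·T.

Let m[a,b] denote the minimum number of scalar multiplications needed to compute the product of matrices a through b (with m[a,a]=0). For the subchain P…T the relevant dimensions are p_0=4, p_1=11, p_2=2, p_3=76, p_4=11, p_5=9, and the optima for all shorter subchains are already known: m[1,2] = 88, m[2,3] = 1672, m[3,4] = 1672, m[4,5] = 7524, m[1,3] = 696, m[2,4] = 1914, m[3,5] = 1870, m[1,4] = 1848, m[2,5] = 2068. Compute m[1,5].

2030

m[1,5] = min over k∈[1,4] of m[1,k]+m[k+1,5]+p_{0}·p_k·p_{5}.
k=1: 0 + 2068 + 4·11·9 = 2464; k=2: 88 + 1870 + 4·2·9 = 2030; k=3: 696 + 7524 + 4·76·9 = 10956; k=4: 1848 + 0 + 4·11·9 = 2244.
Minimum: 2030 at k=2.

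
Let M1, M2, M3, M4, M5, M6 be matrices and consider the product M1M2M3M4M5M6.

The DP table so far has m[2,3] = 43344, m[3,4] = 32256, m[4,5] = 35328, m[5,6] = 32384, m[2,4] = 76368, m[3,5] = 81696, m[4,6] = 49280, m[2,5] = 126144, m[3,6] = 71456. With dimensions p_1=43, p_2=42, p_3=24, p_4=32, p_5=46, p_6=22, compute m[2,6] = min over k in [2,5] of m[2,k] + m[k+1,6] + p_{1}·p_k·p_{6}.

111188

m[2,6] = min over k∈[2,5] of m[2,k]+m[k+1,6]+p_{1}·p_k·p_{6}.
k=2: 0 + 71456 + 43·42·22 = 111188; k=3: 43344 + 49280 + 43·24·22 = 115328; k=4: 76368 + 32384 + 43·32·22 = 139024; k=5: 126144 + 0 + 43·46·22 = 169660.
Minimum: 111188 at k=2.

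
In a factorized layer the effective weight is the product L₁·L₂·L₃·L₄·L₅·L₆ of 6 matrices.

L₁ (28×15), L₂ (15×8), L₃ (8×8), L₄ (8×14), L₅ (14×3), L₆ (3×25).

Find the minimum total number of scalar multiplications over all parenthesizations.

Adjacent pairs: L₁L₂ = 28·15·8 = 3360; L₂L₃ = 15·8·8 = 960; L₃L₄ = 8·8·14 = 896; L₄L₅ = 8·14·3 = 336; L₅L₆ = 14·3·25 = 1050.
Length 3: L₁..L₃: k=1: 0+960+28·15·8=4320; k=2: 3360+0+28·8·8=5152 → min 4320 | L₂..L₄: k=2: 0+896+15·8·14=2576; k=3: 960+0+15·8·14=2640 → min 2576 | L₃..L₅: k=3: 0+336+8·8·3=528; k=4: 896+0+8·14·3=1232 → min 528 | L₄..L₆: k=4: 0+1050+8·14·25=3850; k=5: 336+0+8·3·25=936 → min 936.
Length 4: L₁..L₄: k=1: 0+2576+28·15·14=8456; k=2: 3360+896+28·8·14=7392; k=3: 4320+0+28·8·14=7456 → min 7392 | L₂..L₅: k=2: 0+528+15·8·3=888; k=3: 960+336+15·8·3=1656; k=4: 2576+0+15·14·3=3206 → min 888 | L₃..L₆: k=3: 0+936+8·8·25=2536; k=4: 896+1050+8·14·25=4746; k=5: 528+0+8·3·25=1128 → min 1128.
Length 5: L₁..L₅: k=1: 0+888+28·15·3=2148; k=2: 3360+528+28·8·3=4560; k=3: 4320+336+28·8·3=5328; k=4: 7392+0+28·14·3=8568 → min 2148 | L₂..L₆: k=2: 0+1128+15·8·25=4128; k=3: 960+936+15·8·25=4896; k=4: 2576+1050+15·14·25=8876; k=5: 888+0+15·3·25=2013 → min 2013.
Length 6: L₁..L₆: k=1: 0+2013+28·15·25=12513; k=2: 3360+1128+28·8·25=10088; k=3: 4320+936+28·8·25=10856; k=4: 7392+1050+28·14·25=18242; k=5: 2148+0+28·3·25=4248 → min 4248.
Optimal order: ((L₁·(L₂·(L₃·(L₄·L₅))))·L₆) with cost 4248.

4248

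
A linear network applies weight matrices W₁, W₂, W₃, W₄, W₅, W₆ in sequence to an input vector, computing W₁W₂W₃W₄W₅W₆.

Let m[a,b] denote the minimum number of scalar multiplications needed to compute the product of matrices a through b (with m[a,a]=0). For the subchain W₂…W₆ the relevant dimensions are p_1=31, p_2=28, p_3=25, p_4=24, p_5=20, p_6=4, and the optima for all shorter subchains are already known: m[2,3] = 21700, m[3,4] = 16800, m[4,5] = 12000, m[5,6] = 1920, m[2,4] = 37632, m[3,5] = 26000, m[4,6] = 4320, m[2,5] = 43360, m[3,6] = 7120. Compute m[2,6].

10592

m[2,6] = min over k∈[2,5] of m[2,k]+m[k+1,6]+p_{1}·p_k·p_{6}.
k=2: 0 + 7120 + 31·28·4 = 10592; k=3: 21700 + 4320 + 31·25·4 = 29120; k=4: 37632 + 1920 + 31·24·4 = 42528; k=5: 43360 + 0 + 31·20·4 = 45840.
Minimum: 10592 at k=2.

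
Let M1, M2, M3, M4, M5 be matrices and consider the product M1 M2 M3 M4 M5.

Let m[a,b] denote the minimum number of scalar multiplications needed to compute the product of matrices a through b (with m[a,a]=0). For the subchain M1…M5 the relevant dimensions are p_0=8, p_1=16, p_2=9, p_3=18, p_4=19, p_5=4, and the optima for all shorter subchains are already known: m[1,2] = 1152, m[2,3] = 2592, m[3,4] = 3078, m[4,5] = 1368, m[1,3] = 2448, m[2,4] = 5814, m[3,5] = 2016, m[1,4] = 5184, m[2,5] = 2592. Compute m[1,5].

3104

m[1,5] = min over k∈[1,4] of m[1,k]+m[k+1,5]+p_{0}·p_k·p_{5}.
k=1: 0 + 2592 + 8·16·4 = 3104; k=2: 1152 + 2016 + 8·9·4 = 3456; k=3: 2448 + 1368 + 8·18·4 = 4392; k=4: 5184 + 0 + 8·19·4 = 5792.
Minimum: 3104 at k=1.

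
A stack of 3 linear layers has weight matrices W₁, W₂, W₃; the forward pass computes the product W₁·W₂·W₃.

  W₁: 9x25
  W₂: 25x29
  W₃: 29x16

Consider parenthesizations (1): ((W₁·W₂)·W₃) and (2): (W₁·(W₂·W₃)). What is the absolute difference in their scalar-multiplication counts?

4499

Order (1) = ((W₁·W₂)·W₃): (W₁·W₂): 9×25 by 25×29 → 9×29, cost 9·25·29 = 6525; ((W₁·W₂)·W₃): 9×29 by 29×16 → 9×16, cost 9·29·16 = 4176; cumulative 10701. Total 10701.
Order (2) = (W₁·(W₂·W₃)): (W₂·W₃): 25×29 by 29×16 → 25×16, cost 25·29·16 = 11600; (W₁·(W₂·W₃)): 9×25 by 25×16 → 9×16, cost 9·25·16 = 3600; cumulative 15200. Total 15200.
Difference: |10701 − 15200| = 4499.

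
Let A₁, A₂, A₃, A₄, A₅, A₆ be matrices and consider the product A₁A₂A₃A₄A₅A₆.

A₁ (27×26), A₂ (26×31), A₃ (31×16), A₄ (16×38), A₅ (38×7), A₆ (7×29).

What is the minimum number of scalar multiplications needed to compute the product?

23765

Adjacent pairs: A₁A₂ = 27·26·31 = 21762; A₂A₃ = 26·31·16 = 12896; A₃A₄ = 31·16·38 = 18848; A₄A₅ = 16·38·7 = 4256; A₅A₆ = 38·7·29 = 7714.
Length 3: A₁..A₃: k=1: 0+12896+27·26·16=24128; k=2: 21762+0+27·31·16=35154 → min 24128 | A₂..A₄: k=2: 0+18848+26·31·38=49476; k=3: 12896+0+26·16·38=28704 → min 28704 | A₃..A₅: k=3: 0+4256+31·16·7=7728; k=4: 18848+0+31·38·7=27094 → min 7728 | A₄..A₆: k=4: 0+7714+16·38·29=25346; k=5: 4256+0+16·7·29=7504 → min 7504.
Length 4: A₁..A₄: k=1: 0+28704+27·26·38=55380; k=2: 21762+18848+27·31·38=72416; k=3: 24128+0+27·16·38=40544 → min 40544 | A₂..A₅: k=2: 0+7728+26·31·7=13370; k=3: 12896+4256+26·16·7=20064; k=4: 28704+0+26·38·7=35620 → min 13370 | A₃..A₆: k=3: 0+7504+31·16·29=21888; k=4: 18848+7714+31·38·29=60724; k=5: 7728+0+31·7·29=14021 → min 14021.
Length 5: A₁..A₅: k=1: 0+13370+27·26·7=18284; k=2: 21762+7728+27·31·7=35349; k=3: 24128+4256+27·16·7=31408; k=4: 40544+0+27·38·7=47726 → min 18284 | A₂..A₆: k=2: 0+14021+26·31·29=37395; k=3: 12896+7504+26·16·29=32464; k=4: 28704+7714+26·38·29=65070; k=5: 13370+0+26·7·29=18648 → min 18648.
Length 6: A₁..A₆: k=1: 0+18648+27·26·29=39006; k=2: 21762+14021+27·31·29=60056; k=3: 24128+7504+27·16·29=44160; k=4: 40544+7714+27·38·29=78012; k=5: 18284+0+27·7·29=23765 → min 23765.
Optimal order: ((A₁(A₂(A₃(A₄A₅))))A₆) with cost 23765.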